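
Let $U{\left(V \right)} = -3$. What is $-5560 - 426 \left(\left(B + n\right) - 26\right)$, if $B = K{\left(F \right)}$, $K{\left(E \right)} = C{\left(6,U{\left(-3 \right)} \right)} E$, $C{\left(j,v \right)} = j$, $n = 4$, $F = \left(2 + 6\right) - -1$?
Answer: $-19192$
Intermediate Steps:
$F = 9$ ($F = 8 + 1 = 9$)
$K{\left(E \right)} = 6 E$
$B = 54$ ($B = 6 \cdot 9 = 54$)
$-5560 - 426 \left(\left(B + n\right) - 26\right) = -5560 - 426 \left(\left(54 + 4\right) - 26\right) = -5560 - 426 \left(58 - 26\right) = -5560 - 13632 = -19192$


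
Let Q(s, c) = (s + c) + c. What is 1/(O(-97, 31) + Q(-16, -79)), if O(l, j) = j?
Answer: -1/143 ≈ -0.0069930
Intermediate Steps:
Q(s, c) = s + 2*c (Q(s, c) = (c + s) + c = s + 2*c)
1/(O(-97, 31) + Q(-16, -79)) = 1/(31 + (-16 + 2*(-79))) = 1/(31 + (-16 - 158)) = 1/(31 - 174) = 1/(-143) = -1/143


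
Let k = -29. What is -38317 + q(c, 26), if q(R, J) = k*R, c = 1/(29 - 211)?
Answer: -6973665/182 ≈ -38317.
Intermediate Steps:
c = -1/182 (c = 1/(-182) = -1/182 ≈ -0.0054945)
q(R, J) = -29*R
-38317 + q(c, 26) = -38317 - 29*(-1/182) = -38317 + 29/182 = -6973665/182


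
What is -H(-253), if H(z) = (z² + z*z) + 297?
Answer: -128315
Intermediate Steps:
H(z) = 297 + 2*z² (H(z) = (z² + z²) + 297 = 2*z² + 297 = 297 + 2*z²)
-H(-253) = -(297 + 2*(-253)²) = -(297 + 2*64009) = -(297 + 128018) = -1*128315 = -128315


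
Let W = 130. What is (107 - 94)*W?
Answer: 1690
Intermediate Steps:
(107 - 94)*W = (107 - 94)*130 = 13*130 = 1690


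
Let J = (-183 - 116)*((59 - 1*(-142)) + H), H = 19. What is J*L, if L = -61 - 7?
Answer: 4473040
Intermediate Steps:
L = -68
J = -65780 (J = (-183 - 116)*((59 - 1*(-142)) + 19) = -299*((59 + 142) + 19) = -299*(201 + 19) = -299*220 = -65780)
J*L = -65780*(-68) = 4473040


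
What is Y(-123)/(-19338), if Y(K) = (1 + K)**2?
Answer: -7442/9669 ≈ -0.76968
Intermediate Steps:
Y(-123)/(-19338) = (1 - 123)**2/(-19338) = (-122)**2*(-1/19338) = 14884*(-1/19338) = -7442/9669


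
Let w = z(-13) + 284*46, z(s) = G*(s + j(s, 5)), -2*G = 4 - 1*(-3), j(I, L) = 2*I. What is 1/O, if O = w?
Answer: 2/26401 ≈ 7.5755e-5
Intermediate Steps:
G = -7/2 (G = -(4 - 1*(-3))/2 = -(4 + 3)/2 = -½*7 = -7/2 ≈ -3.5000)
z(s) = -21*s/2 (z(s) = -7*(s + 2*s)/2 = -21*s/2)
w = 26401/2 (w = -21/2*(-13) + 284*46 = 273/2 + 13064 = 26401/2 ≈ 13201.)
O = 26401/2 ≈ 13201.
1/O = 1/(26401/2) = 2/26401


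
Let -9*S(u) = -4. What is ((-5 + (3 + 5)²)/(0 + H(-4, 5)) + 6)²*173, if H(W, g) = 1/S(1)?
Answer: 14549300/81 ≈ 1.7962e+5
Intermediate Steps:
S(u) = 4/9 (S(u) = -⅑*(-4) = 4/9)
H(W, g) = 9/4 (H(W, g) = 1/(4/9) = 9/4)
((-5 + (3 + 5)²)/(0 + H(-4, 5)) + 6)²*173 = ((-5 + (3 + 5)²)/(0 + 9/4) + 6)²*173 = ((-5 + 8²)/(9/4) + 6)²*173 = ((-5 + 64)*(4/9) + 6)²*173 = (59*(4/9) + 6)²*173 = (236/9 + 6)²*173 = (290/9)²*173 = (84100/81)*173 = 14549300/81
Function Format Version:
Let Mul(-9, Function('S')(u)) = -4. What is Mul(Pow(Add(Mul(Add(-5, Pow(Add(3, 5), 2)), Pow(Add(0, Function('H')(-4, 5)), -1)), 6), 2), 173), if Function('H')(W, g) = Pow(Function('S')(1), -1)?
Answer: Rational(14549300, 81) ≈ 1.7962e+5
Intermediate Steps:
Function('S')(u) = Rational(4, 9) (Function('S')(u) = Mul(Rational(-1, 9), -4) = Rational(4, 9))
Function('H')(W, g) = Rational(9, 4) (Function('H')(W, g) = Pow(Rational(4, 9), -1) = Rational(9, 4))
Mul(Pow(Add(Mul(Add(-5, Pow(Add(3, 5), 2)), Pow(Add(0, Function('H')(-4, 5)), -1)), 6), 2), 173) = Mul(Pow(Add(Mul(Add(-5, Pow(Add(3, 5), 2)), Pow(Add(0, Rational(9, 4)), -1)), 6), 2), 173) = Mul(Pow(Add(Mul(Add(-5, Pow(8, 2)), Pow(Rational(9, 4), -1)), 6), 2), 173) = Mul(Pow(Add(Mul(Add(-5, 64), Rational(4, 9)), 6), 2), 173) = Mul(Pow(Add(Mul(59, Rational(4, 9)), 6), 2), 173) = Mul(Pow(Add(Rational(236, 9), 6), 2), 173) = Mul(Pow(Rational(290, 9), 2), 173) = Mul(Rational(84100, 81), 173) = Rational(14549300, 81)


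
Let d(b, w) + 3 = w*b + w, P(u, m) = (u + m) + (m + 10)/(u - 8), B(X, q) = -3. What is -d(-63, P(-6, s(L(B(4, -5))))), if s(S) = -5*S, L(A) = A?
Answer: 3152/7 ≈ 450.29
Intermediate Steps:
P(u, m) = m + u + (10 + m)/(-8 + u) (P(u, m) = (m + u) + (10 + m)/(-8 + u) = m + u + (10 + m)/(-8 + u))
d(b, w) = -3 + w + b*w (d(b, w) = -3 + (w*b + w) = -3 + (b*w + w) = -3 + (w + b*w) = -3 + w + b*w)
-d(-63, P(-6, s(L(B(4, -5))))) = -(-3 + (10 + (-6)**2 - 8*(-6) - (-35)*(-3) - 5*(-3)*(-6))/(-8 - 6) - 63*(10 + (-6)**2 - 8*(-6) - (-35)*(-3) - 5*(-3)*(-6))/(-8 - 6)) = -(-3 + (10 + 36 + 48 - 7*15 + 15*(-6))/(-14) - 63*(10 + 36 + 48 - 7*15 + 15*(-6))/(-14)) = -(-3 - (10 + 36 + 48 - 105 - 90)/14 - (-9)*(10 + 36 + 48 - 105 - 90)/2) = -(-3 - 1/14*(-101) - (-9)*(-101)/2) = -(-3 + 101/14 - 63*101/14) = -(-3 + 101/14 - 909/2) = -1*(-3152/7) = 3152/7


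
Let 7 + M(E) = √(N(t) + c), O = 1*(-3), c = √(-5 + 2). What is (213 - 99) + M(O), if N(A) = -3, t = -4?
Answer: 107 + √(-3 + I*√3) ≈ 107.48 + 1.7978*I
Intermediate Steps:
c = I*√3 (c = √(-3) = I*√3 ≈ 1.732*I)
O = -3
M(E) = -7 + √(-3 + I*√3)
(213 - 99) + M(O) = (213 - 99) + (-7 + √(-3 + I*√3)) = 114 + (-7 + √(-3 + I*√3)) = 107 + √(-3 + I*√3)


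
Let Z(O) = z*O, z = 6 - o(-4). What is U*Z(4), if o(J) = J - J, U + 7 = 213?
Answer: 4944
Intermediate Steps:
U = 206 (U = -7 + 213 = 206)
o(J) = 0
z = 6 (z = 6 - 1*0 = 6 + 0 = 6)
Z(O) = 6*O
U*Z(4) = 206*(6*4) = 206*24 = 4944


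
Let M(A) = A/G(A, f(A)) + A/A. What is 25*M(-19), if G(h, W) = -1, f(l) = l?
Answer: 500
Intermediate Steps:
M(A) = 1 - A (M(A) = A/(-1) + A/A = A*(-1) + 1 = -A + 1 = 1 - A)
25*M(-19) = 25*(1 - 1*(-19)) = 25*(1 + 19) = 25*20 = 500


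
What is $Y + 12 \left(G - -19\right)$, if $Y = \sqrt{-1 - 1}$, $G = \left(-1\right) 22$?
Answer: $-36 + i \sqrt{2} \approx -36.0 + 1.4142 i$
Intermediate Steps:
$G = -22$
$Y = i \sqrt{2}$ ($Y = \sqrt{-2} = i \sqrt{2} \approx 1.4142 i$)
$Y + 12 \left(G - -19\right) = i \sqrt{2} + 12 \left(-22 - -19\right) = i \sqrt{2} + 12 \left(-22 + 19\right) = i \sqrt{2} + 12 \left(-3\right) = i \sqrt{2} - 36 = -36 + i \sqrt{2}$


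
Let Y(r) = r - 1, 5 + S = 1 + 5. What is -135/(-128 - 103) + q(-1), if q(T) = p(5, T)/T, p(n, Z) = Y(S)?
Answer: 45/77 ≈ 0.58442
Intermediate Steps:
S = 1 (S = -5 + (1 + 5) = -5 + 6 = 1)
Y(r) = -1 + r
p(n, Z) = 0 (p(n, Z) = -1 + 1 = 0)
q(T) = 0 (q(T) = 0/T = 0)
-135/(-128 - 103) + q(-1) = -135/(-128 - 103) + 0 = -135/(-231) + 0 = -135*(-1/231) + 0 = 45/77 + 0 = 45/77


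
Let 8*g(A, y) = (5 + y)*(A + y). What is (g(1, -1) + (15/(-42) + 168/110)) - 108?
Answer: -82259/770 ≈ -106.83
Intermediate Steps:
g(A, y) = (5 + y)*(A + y)/8 (g(A, y) = ((5 + y)*(A + y))/8 = (5 + y)*(A + y)/8)
(g(1, -1) + (15/(-42) + 168/110)) - 108 = (((⅛)*(-1)² + (5/8)*1 + (5/8)*(-1) + (⅛)*1*(-1)) + (15/(-42) + 168/110)) - 108 = (((⅛)*1 + 5/8 - 5/8 - ⅛) + (15*(-1/42) + 168*(1/110))) - 108 = ((⅛ + 5/8 - 5/8 - ⅛) + (-5/14 + 84/55)) - 108 = (0 + 901/770) - 108 = 901/770 - 108 = -82259/770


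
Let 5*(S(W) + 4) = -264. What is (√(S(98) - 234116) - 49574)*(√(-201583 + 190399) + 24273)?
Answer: -2*(24273 + 4*I*√699)*(123935 - 6*I*√40655)/5 ≈ -1.2034e+9 + 6.5034e+6*I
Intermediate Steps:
S(W) = -284/5 (S(W) = -4 + (⅕)*(-264) = -4 - 264/5 = -284/5)
(√(S(98) - 234116) - 49574)*(√(-201583 + 190399) + 24273) = (√(-284/5 - 234116) - 49574)*(√(-201583 + 190399) + 24273) = (√(-1170864/5) - 49574)*(√(-11184) + 24273) = (12*I*√40655/5 - 49574)*(4*I*√699 + 24273) = (-49574 + 12*I*√40655/5)*(24273 + 4*I*√699)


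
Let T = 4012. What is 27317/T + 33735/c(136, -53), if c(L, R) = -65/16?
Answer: -564209/68 ≈ -8297.2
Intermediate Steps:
c(L, R) = -65/16 (c(L, R) = -65*1/16 = -65/16)
27317/T + 33735/c(136, -53) = 27317/4012 + 33735/(-65/16) = 27317*(1/4012) + 33735*(-16/65) = 463/68 - 8304 = -564209/68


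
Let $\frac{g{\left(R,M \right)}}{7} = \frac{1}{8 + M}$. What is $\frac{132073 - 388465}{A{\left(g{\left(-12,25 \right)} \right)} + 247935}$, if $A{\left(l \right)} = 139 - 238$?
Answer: $- \frac{21366}{20653} \approx -1.0345$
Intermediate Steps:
$g{\left(R,M \right)} = \frac{7}{8 + M}$
$A{\left(l \right)} = -99$ ($A{\left(l \right)} = 139 - 238 = -99$)
$\frac{132073 - 388465}{A{\left(g{\left(-12,25 \right)} \right)} + 247935} = \frac{132073 - 388465}{-99 + 247935} = - \frac{256392}{247836} = \left(-256392\right) \frac{1}{247836} = - \frac{21366}{20653}$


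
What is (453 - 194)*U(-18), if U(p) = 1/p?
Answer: -259/18 ≈ -14.389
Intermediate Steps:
(453 - 194)*U(-18) = (453 - 194)/(-18) = 259*(-1/18) = -259/18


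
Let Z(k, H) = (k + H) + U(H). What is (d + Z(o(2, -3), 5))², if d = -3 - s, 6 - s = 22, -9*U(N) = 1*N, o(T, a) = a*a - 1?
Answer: 52441/81 ≈ 647.42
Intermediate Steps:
o(T, a) = -1 + a² (o(T, a) = a² - 1 = -1 + a²)
U(N) = -N/9
s = -16 (s = 6 - 1*22 = 6 - 22 = -16)
Z(k, H) = k + 8*H/9 (Z(k, H) = (k + H) - H/9 = (H + k) - H/9 = k + 8*H/9)
d = 13 (d = -3 - 1*(-16) = -3 + 16 = 13)
(d + Z(o(2, -3), 5))² = (13 + ((-1 + (-3)²) + (8/9)*5))² = (13 + ((-1 + 9) + 40/9))² = (13 + (8 + 40/9))² = (13 + 112/9)² = (229/9)² = 52441/81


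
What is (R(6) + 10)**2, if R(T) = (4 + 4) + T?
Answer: 576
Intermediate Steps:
R(T) = 8 + T
(R(6) + 10)**2 = ((8 + 6) + 10)**2 = (14 + 10)**2 = 24**2 = 576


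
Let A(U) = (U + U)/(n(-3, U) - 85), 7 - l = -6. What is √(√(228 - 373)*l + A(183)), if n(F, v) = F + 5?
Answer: √(-30378 + 89557*I*√145)/83 ≈ 8.7233 + 8.9725*I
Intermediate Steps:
l = 13 (l = 7 - 1*(-6) = 7 + 6 = 13)
n(F, v) = 5 + F
A(U) = -2*U/83 (A(U) = (U + U)/((5 - 3) - 85) = (2*U)/(2 - 85) = (2*U)/(-83) = (2*U)*(-1/83) = -2*U/83)
√(√(228 - 373)*l + A(183)) = √(√(228 - 373)*13 - 2/83*183) = √(√(-145)*13 - 366/83) = √((I*√145)*13 - 366/83) = √(13*I*√145 - 366/83) = √(-366/83 + 13*I*√145)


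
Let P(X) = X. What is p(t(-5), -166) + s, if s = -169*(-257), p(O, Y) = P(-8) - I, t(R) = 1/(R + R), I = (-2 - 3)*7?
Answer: 43460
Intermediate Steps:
I = -35 (I = -5*7 = -35)
t(R) = 1/(2*R)
p(O, Y) = 27 (p(O, Y) = -8 - 1*(-35) = -8 + 35 = 27)
s = 43433
p(t(-5), -166) + s = 27 + 43433 = 43460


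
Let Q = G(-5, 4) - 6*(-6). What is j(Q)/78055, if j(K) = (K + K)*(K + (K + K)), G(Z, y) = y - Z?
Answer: 2430/15611 ≈ 0.15566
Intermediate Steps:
Q = 45 (Q = (4 - 1*(-5)) - 6*(-6) = (4 + 5) + 36 = 9 + 36 = 45)
j(K) = 6*K² (j(K) = (2*K)*(K + 2*K) = (2*K)*(3*K) = 6*K²)
j(Q)/78055 = (6*45²)/78055 = (6*2025)*(1/78055) = 12150*(1/78055) = 2430/15611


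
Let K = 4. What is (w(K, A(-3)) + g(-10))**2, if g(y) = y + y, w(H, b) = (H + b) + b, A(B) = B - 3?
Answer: 784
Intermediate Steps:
A(B) = -3 + B
w(H, b) = H + 2*b
g(y) = 2*y
(w(K, A(-3)) + g(-10))**2 = ((4 + 2*(-3 - 3)) + 2*(-10))**2 = ((4 + 2*(-6)) - 20)**2 = ((4 - 12) - 20)**2 = (-8 - 20)**2 = (-28)**2 = 784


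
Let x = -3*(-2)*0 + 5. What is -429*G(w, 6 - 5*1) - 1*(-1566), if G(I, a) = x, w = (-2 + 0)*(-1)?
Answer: -579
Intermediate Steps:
x = 5 (x = 6*0 + 5 = 0 + 5 = 5)
w = 2 (w = -2*(-1) = 2)
G(I, a) = 5
-429*G(w, 6 - 5*1) - 1*(-1566) = -429*5 - 1*(-1566) = -2145 + 1566 = -579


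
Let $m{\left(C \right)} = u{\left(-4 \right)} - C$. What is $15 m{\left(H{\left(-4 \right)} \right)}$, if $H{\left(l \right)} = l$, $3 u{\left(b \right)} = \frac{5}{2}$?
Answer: $\frac{145}{2} \approx 72.5$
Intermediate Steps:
$u{\left(b \right)} = \frac{5}{6}$ ($u{\left(b \right)} = \frac{5 \cdot \frac{1}{2}}{3} = \frac{1}{3} \cdot \frac{5}{2} = \frac{5}{6}$)
$m{\left(C \right)} = \frac{5}{6} - C$
$15 m{\left(H{\left(-4 \right)} \right)} = 15 \left(\frac{5}{6} - -4\right) = 15 \left(\frac{5}{6} + 4\right) = 15 \cdot \frac{29}{6} = \frac{145}{2}$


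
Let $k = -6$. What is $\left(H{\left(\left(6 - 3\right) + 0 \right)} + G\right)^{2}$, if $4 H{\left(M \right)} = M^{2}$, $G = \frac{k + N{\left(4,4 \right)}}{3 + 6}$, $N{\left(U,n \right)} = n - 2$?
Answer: $\frac{4225}{1296} \approx 3.26$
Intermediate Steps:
$N{\left(U,n \right)} = -2 + n$
$G = - \frac{4}{9}$ ($G = \frac{-6 + \left(-2 + 4\right)}{3 + 6} = \frac{-6 + 2}{9} = \left(-4\right) \frac{1}{9} = - \frac{4}{9} \approx -0.44444$)
$H{\left(M \right)} = \frac{M^{2}}{4}$
$\left(H{\left(\left(6 - 3\right) + 0 \right)} + G\right)^{2} = \left(\frac{\left(\left(6 - 3\right) + 0\right)^{2}}{4} - \frac{4}{9}\right)^{2} = \left(\frac{\left(3 + 0\right)^{2}}{4} - \frac{4}{9}\right)^{2} = \left(\frac{3^{2}}{4} - \frac{4}{9}\right)^{2} = \left(\frac{1}{4} \cdot 9 - \frac{4}{9}\right)^{2} = \left(\frac{9}{4} - \frac{4}{9}\right)^{2} = \left(\frac{65}{36}\right)^{2} = \frac{4225}{1296}$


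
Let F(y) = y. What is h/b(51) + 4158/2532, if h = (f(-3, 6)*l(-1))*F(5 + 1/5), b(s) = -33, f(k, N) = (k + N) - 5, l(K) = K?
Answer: 92401/69630 ≈ 1.3270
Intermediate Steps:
f(k, N) = -5 + N + k (f(k, N) = (N + k) - 5 = -5 + N + k)
h = 52/5 (h = ((-5 + 6 - 3)*(-1))*(5 + 1/5) = (-2*(-1))*(5 + 1*(1/5)) = 2*(5 + 1/5) = 2*(26/5) = 52/5 ≈ 10.400)
h/b(51) + 4158/2532 = (52/5)/(-33) + 4158/2532 = (52/5)*(-1/33) + 4158*(1/2532) = -52/165 + 693/422 = 92401/69630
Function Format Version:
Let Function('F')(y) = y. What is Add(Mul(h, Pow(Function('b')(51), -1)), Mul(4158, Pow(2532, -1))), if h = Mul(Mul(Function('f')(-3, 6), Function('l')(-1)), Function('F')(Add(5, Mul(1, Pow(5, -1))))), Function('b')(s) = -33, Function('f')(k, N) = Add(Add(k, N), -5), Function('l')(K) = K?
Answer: Rational(92401, 69630) ≈ 1.3270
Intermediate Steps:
Function('f')(k, N) = Add(-5, N, k) (Function('f')(k, N) = Add(Add(N, k), -5) = Add(-5, N, k))
h = Rational(52, 5) (h = Mul(Mul(Add(-5, 6, -3), -1), Add(5, Mul(1, Pow(5, -1)))) = Mul(Mul(-2, -1), Add(5, Mul(1, Rational(1, 5)))) = Mul(2, Add(5, Rational(1, 5))) = Mul(2, Rational(26, 5)) = Rational(52, 5) ≈ 10.400)
Add(Mul(h, Pow(Function('b')(51), -1)), Mul(4158, Pow(2532, -1))) = Add(Mul(Rational(52, 5), Pow(-33, -1)), Mul(4158, Pow(2532, -1))) = Add(Mul(Rational(52, 5), Rational(-1, 33)), Mul(4158, Rational(1, 2532))) = Add(Rational(-52, 165), Rational(693, 422)) = Rational(92401, 69630)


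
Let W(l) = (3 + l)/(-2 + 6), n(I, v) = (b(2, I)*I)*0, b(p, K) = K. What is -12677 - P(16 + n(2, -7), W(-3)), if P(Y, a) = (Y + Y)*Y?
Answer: -13189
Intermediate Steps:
n(I, v) = 0 (n(I, v) = (I*I)*0 = I**2*0 = 0)
W(l) = 3/4 + l/4 (W(l) = (3 + l)/4 = (3 + l)*(1/4) = 3/4 + l/4)
P(Y, a) = 2*Y**2 (P(Y, a) = (2*Y)*Y = 2*Y**2)
-12677 - P(16 + n(2, -7), W(-3)) = -12677 - 2*(16 + 0)**2 = -12677 - 2*16**2 = -12677 - 2*256 = -12677 - 1*512 = -12677 - 512 = -13189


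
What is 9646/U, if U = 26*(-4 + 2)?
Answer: -371/2 ≈ -185.50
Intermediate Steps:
U = -52 (U = 26*(-2) = -52)
9646/U = 9646/(-52) = 9646*(-1/52) = -371/2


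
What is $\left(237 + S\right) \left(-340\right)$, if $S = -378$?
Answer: $47940$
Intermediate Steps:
$\left(237 + S\right) \left(-340\right) = \left(237 - 378\right) \left(-340\right) = \left(-141\right) \left(-340\right) = 47940$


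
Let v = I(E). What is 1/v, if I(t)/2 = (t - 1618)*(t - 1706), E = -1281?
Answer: 1/17318626 ≈ 5.7741e-8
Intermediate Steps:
I(t) = 2*(-1706 + t)*(-1618 + t) (I(t) = 2*((t - 1618)*(t - 1706)) = 2*((-1618 + t)*(-1706 + t)) = 2*((-1706 + t)*(-1618 + t)) = 2*(-1706 + t)*(-1618 + t))
v = 17318626 (v = 5520616 - 6648*(-1281) + 2*(-1281)² = 5520616 + 8516088 + 2*1640961 = 5520616 + 8516088 + 3281922 = 17318626)
1/v = 1/17318626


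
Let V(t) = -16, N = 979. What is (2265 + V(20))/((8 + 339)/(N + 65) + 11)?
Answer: 2347956/11831 ≈ 198.46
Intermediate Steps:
(2265 + V(20))/((8 + 339)/(N + 65) + 11) = (2265 - 16)/((8 + 339)/(979 + 65) + 11) = 2249/(347/1044 + 11) = 2249/(11831/1044) = 2249*(1044/11831) = 2347956/11831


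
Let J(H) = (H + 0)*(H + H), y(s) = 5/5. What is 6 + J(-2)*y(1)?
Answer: 14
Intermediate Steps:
y(s) = 1 (y(s) = 5*(⅕) = 1)
J(H) = 2*H² (J(H) = H*(2*H) = 2*H²)
6 + J(-2)*y(1) = 6 + (2*(-2)²)*1 = 6 + (2*4)*1 = 6 + 8*1 = 6 + 8 = 14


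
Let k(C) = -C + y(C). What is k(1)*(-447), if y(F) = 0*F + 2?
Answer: -447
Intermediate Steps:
y(F) = 2 (y(F) = 0 + 2 = 2)
k(C) = 2 - C (k(C) = -C + 2 = 2 - C)
k(1)*(-447) = (2 - 1*1)*(-447) = (2 - 1)*(-447) = 1*(-447) = -447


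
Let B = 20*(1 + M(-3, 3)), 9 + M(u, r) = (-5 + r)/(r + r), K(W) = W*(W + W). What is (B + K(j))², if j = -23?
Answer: 7150276/9 ≈ 7.9448e+5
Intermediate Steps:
K(W) = 2*W² (K(W) = W*(2*W) = 2*W²)
M(u, r) = -9 + (-5 + r)/(2*r) (M(u, r) = -9 + (-5 + r)/(r + r) = -9 + (-5 + r)/((2*r)) = -9 + (-5 + r)*(1/(2*r)) = -9 + (-5 + r)/(2*r))
B = -500/3 (B = 20*(1 + (½)*(-5 - 17*3)/3) = 20*(1 + (½)*(⅓)*(-5 - 51)) = 20*(1 + (½)*(⅓)*(-56)) = 20*(1 - 28/3) = 20*(-25/3) = -500/3 ≈ -166.67)
(B + K(j))² = (-500/3 + 2*(-23)²)² = (-500/3 + 2*529)² = (-500/3 + 1058)² = (2674/3)² = 7150276/9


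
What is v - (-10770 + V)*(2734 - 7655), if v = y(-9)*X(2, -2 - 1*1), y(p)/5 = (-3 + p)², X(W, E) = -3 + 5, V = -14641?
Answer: -125046091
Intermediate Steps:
X(W, E) = 2
y(p) = 5*(-3 + p)²
v = 1440 (v = (5*(-3 - 9)²)*2 = (5*(-12)²)*2 = (5*144)*2 = 720*2 = 1440)
v - (-10770 + V)*(2734 - 7655) = 1440 - (-10770 - 14641)*(2734 - 7655) = 1440 - (-25411)*(-4921) = 1440 - 1*125047531 = 1440 - 125047531 = -125046091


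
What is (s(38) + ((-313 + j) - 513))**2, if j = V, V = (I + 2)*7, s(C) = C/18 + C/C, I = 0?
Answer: 52998400/81 ≈ 6.5430e+5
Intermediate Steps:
s(C) = 1 + C/18 (s(C) = C*(1/18) + 1 = C/18 + 1 = 1 + C/18)
V = 14 (V = (0 + 2)*7 = 2*7 = 14)
j = 14
(s(38) + ((-313 + j) - 513))**2 = ((1 + (1/18)*38) + ((-313 + 14) - 513))**2 = ((1 + 19/9) + (-299 - 513))**2 = (28/9 - 812)**2 = (-7280/9)**2 = 52998400/81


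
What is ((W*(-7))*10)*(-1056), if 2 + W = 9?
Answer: 517440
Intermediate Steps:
W = 7 (W = -2 + 9 = 7)
((W*(-7))*10)*(-1056) = ((7*(-7))*10)*(-1056) = -49*10*(-1056) = -490*(-1056) = 517440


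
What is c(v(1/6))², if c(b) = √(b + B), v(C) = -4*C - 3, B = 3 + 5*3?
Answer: 43/3 ≈ 14.333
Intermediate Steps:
B = 18 (B = 3 + 15 = 18)
v(C) = -3 - 4*C
c(b) = √(18 + b) (c(b) = √(b + 18) = √(18 + b))
c(v(1/6))² = (√(18 + (-3 - 4/6)))² = (√(18 + (-3 - 4*⅙)))² = (√(18 + (-3 - ⅔)))² = (√(18 - 11/3))² = (√(43/3))² = (√129/3)² = 43/3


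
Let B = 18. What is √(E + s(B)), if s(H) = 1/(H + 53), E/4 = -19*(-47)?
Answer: √18006523/71 ≈ 59.766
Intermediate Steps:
E = 3572 (E = 4*(-19*(-47)) = 4*893 = 3572)
s(H) = 1/(53 + H)
√(E + s(B)) = √(3572 + 1/(53 + 18)) = √(3572 + 1/71) = √(253613/71) = √18006523/71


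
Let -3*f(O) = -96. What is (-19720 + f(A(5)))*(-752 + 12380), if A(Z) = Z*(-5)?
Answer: -228932064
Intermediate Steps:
A(Z) = -5*Z
f(O) = 32 (f(O) = -⅓*(-96) = 32)
(-19720 + f(A(5)))*(-752 + 12380) = (-19720 + 32)*(-752 + 12380) = -19688*11628 = -228932064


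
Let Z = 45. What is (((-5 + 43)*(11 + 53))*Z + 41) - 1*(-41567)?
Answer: 151048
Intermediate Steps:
(((-5 + 43)*(11 + 53))*Z + 41) - 1*(-41567) = (((-5 + 43)*(11 + 53))*45 + 41) - 1*(-41567) = ((38*64)*45 + 41) + 41567 = (2432*45 + 41) + 41567 = (109440 + 41) + 41567 = 109481 + 41567 = 151048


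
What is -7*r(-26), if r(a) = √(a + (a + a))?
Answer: -7*I*√78 ≈ -61.822*I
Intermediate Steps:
r(a) = √3*√a (r(a) = √(a + 2*a) = √(3*a) = √3*√a)
-7*r(-26) = -7*√3*√(-26) = -7*√3*I*√26 = -7*I*√78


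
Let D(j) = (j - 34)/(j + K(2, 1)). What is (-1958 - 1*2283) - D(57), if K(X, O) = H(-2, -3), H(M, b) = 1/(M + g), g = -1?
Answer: -721039/170 ≈ -4241.4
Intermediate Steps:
H(M, b) = 1/(-1 + M) (H(M, b) = 1/(M - 1) = 1/(-1 + M))
K(X, O) = -⅓ (K(X, O) = 1/(-1 - 2) = 1/(-3) = -⅓)
D(j) = (-34 + j)/(-⅓ + j) (D(j) = (j - 34)/(j - ⅓) = (-34 + j)/(-⅓ + j))
(-1958 - 1*2283) - D(57) = (-1958 - 1*2283) - 3*(-34 + 57)/(-1 + 3*57) = (-1958 - 2283) - 3*23/(-1 + 171) = -4241 - 3*23/170 = -4241 - 1*69/170 = -4241 - 69/170 = -721039/170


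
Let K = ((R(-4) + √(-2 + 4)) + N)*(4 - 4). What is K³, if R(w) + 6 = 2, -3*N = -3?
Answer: 0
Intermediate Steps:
N = 1 (N = -⅓*(-3) = 1)
R(w) = -4 (R(w) = -6 + 2 = -4)
K = 0 (K = ((-4 + √(-2 + 4)) + 1)*(4 - 4) = ((-4 + √2) + 1)*0 = (-3 + √2)*0 = 0)
K³ = 0³ = 0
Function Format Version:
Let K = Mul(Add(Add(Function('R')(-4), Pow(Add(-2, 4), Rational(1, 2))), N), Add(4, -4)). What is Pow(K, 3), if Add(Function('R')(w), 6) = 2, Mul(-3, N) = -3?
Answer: 0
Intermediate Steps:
N = 1 (N = Mul(Rational(-1, 3), -3) = 1)
Function('R')(w) = -4 (Function('R')(w) = Add(-6, 2) = -4)
K = 0 (K = Mul(Add(Add(-4, Pow(Add(-2, 4), Rational(1, 2))), 1), Add(4, -4)) = Mul(Add(Add(-4, Pow(2, Rational(1, 2))), 1), 0) = Mul(Add(-3, Pow(2, Rational(1, 2))), 0) = 0)
Pow(K, 3) = Pow(0, 3) = 0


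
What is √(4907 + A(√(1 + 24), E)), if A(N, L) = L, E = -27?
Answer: 4*√305 ≈ 69.857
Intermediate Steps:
√(4907 + A(√(1 + 24), E)) = √(4907 - 27) = √4880 = 4*√305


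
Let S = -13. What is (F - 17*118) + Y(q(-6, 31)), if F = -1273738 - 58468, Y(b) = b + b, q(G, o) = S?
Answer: -1334238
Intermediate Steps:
q(G, o) = -13
Y(b) = 2*b
F = -1332206
(F - 17*118) + Y(q(-6, 31)) = (-1332206 - 17*118) + 2*(-13) = (-1332206 - 2006) - 26 = -1334212 - 26 = -1334238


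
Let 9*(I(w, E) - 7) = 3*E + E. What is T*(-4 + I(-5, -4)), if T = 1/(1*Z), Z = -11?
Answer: -⅑ ≈ -0.11111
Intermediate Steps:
I(w, E) = 7 + 4*E/9 (I(w, E) = 7 + (3*E + E)/9 = 7 + (4*E)/9 = 7 + 4*E/9)
T = -1/11 (T = 1/(1*(-11)) = 1*(-1/11) = -1/11 ≈ -0.090909)
T*(-4 + I(-5, -4)) = -(-4 + (7 + (4/9)*(-4)))/11 = -(-4 + (7 - 16/9))/11 = -(-4 + 47/9)/11 = -1/11*11/9 = -⅑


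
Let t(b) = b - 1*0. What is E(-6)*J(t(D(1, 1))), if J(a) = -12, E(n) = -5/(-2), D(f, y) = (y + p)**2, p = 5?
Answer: -30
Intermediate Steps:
D(f, y) = (5 + y)**2 (D(f, y) = (y + 5)**2 = (5 + y)**2)
t(b) = b (t(b) = b + 0 = b)
E(n) = 5/2 (E(n) = -5*(-1/2) = 5/2)
E(-6)*J(t(D(1, 1))) = (5/2)*(-12) = -30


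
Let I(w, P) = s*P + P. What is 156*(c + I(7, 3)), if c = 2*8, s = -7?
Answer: -312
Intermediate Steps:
I(w, P) = -6*P (I(w, P) = -7*P + P = -6*P)
c = 16
156*(c + I(7, 3)) = 156*(16 - 6*3) = 156*(16 - 18) = 156*(-2) = -312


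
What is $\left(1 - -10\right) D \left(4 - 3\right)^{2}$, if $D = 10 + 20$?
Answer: $330$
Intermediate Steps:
$D = 30$
$\left(1 - -10\right) D \left(4 - 3\right)^{2} = \left(1 - -10\right) 30 \left(4 - 3\right)^{2} = \left(1 + 10\right) 30 \cdot 1^{2} = 11 \cdot 30 \cdot 1 = 330 \cdot 1 = 330$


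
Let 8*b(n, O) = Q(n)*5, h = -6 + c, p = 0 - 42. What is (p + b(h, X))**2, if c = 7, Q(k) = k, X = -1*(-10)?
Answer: 109561/64 ≈ 1711.9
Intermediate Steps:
X = 10
p = -42
h = 1 (h = -6 + 7 = 1)
b(n, O) = 5*n/8 (b(n, O) = (n*5)/8 = (5*n)/8 = 5*n/8)
(p + b(h, X))**2 = (-42 + (5/8)*1)**2 = (-42 + 5/8)**2 = (-331/8)**2 = 109561/64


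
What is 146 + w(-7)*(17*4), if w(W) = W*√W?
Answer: 146 - 476*I*√7 ≈ 146.0 - 1259.4*I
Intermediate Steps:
w(W) = W^(3/2)
146 + w(-7)*(17*4) = 146 + (-7)^(3/2)*(17*4) = 146 - 7*I*√7*68 = 146 - 476*I*√7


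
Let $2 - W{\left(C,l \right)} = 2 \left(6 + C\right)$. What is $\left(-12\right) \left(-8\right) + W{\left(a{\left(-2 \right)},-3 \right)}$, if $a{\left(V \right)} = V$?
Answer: $90$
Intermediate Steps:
$W{\left(C,l \right)} = -10 - 2 C$ ($W{\left(C,l \right)} = 2 - 2 \left(6 + C\right) = 2 - \left(12 + 2 C\right) = -10 - 2 C$)
$\left(-12\right) \left(-8\right) + W{\left(a{\left(-2 \right)},-3 \right)} = \left(-12\right) \left(-8\right) - 6 = 96 + \left(-10 + 4\right) = 96 - 6 = 90$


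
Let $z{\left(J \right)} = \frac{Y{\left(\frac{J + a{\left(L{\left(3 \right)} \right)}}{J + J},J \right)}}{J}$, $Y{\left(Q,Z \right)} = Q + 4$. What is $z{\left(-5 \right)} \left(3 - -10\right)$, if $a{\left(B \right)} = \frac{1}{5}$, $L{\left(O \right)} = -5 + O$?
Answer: $- \frac{1456}{125} \approx -11.648$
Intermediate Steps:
$a{\left(B \right)} = \frac{1}{5}$
$Y{\left(Q,Z \right)} = 4 + Q$
$z{\left(J \right)} = \frac{4 + \frac{\frac{1}{5} + J}{2 J}}{J}$ ($z{\left(J \right)} = \frac{4 + \frac{J + \frac{1}{5}}{J + J}}{J} = \frac{4 + \frac{\frac{1}{5} + J}{2 J}}{J}$)
$z{\left(-5 \right)} \left(3 - -10\right) = \frac{1 + 45 \left(-5\right)}{10 \cdot 25} \left(3 - -10\right) = \frac{1}{10} \cdot \frac{1}{25} \left(1 - 225\right) \left(3 + 10\right) = \frac{1}{10} \cdot \frac{1}{25} \left(-224\right) 13 = \left(- \frac{112}{125}\right) 13 = - \frac{1456}{125}$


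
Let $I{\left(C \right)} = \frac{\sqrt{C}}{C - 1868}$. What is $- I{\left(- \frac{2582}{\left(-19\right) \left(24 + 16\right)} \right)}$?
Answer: $\frac{2 \sqrt{122645}}{708549} \approx 0.00098852$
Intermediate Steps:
$I{\left(C \right)} = \frac{\sqrt{C}}{-1868 + C}$
$- I{\left(- \frac{2582}{\left(-19\right) \left(24 + 16\right)} \right)} = - \frac{\sqrt{- \frac{2582}{\left(-19\right) \left(24 + 16\right)}}}{-1868 - \frac{2582}{\left(-19\right) \left(24 + 16\right)}} = - \frac{\sqrt{- \frac{2582}{\left(-19\right) 40}}}{-1868 - \frac{2582}{\left(-19\right) 40}} = - \frac{\sqrt{- \frac{2582}{-760}}}{-1868 - \frac{2582}{-760}} = - \frac{\sqrt{\left(-2582\right) \left(- \frac{1}{760}\right)}}{-1868 - - \frac{1291}{380}} = - \frac{\sqrt{\frac{1291}{380}}}{-1868 + \frac{1291}{380}} = - \frac{\frac{1}{190} \sqrt{122645}}{- \frac{708549}{380}} = - \frac{\frac{\sqrt{122645}}{190} \left(-380\right)}{708549} = - \frac{\left(-2\right) \sqrt{122645}}{708549} = \frac{2 \sqrt{122645}}{708549}$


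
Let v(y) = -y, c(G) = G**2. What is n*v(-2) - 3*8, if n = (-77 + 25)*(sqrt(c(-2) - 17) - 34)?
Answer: 3512 - 104*I*sqrt(13) ≈ 3512.0 - 374.98*I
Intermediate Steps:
n = 1768 - 52*I*sqrt(13) (n = (-77 + 25)*(sqrt((-2)**2 - 17) - 34) = -52*(sqrt(4 - 17) - 34) = -52*(sqrt(-13) - 34) = -52*(I*sqrt(13) - 34) = -52*(-34 + I*sqrt(13)) = 1768 - 52*I*sqrt(13) ≈ 1768.0 - 187.49*I)
n*v(-2) - 3*8 = (1768 - 52*I*sqrt(13))*(-1*(-2)) - 3*8 = (1768 - 52*I*sqrt(13))*2 - 24 = (3536 - 104*I*sqrt(13)) - 24 = 3512 - 104*I*sqrt(13)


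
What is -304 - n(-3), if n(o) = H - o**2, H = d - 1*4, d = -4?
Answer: -287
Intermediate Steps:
H = -8 (H = -4 - 1*4 = -4 - 4 = -8)
n(o) = -8 - o**2
-304 - n(-3) = -304 - (-8 - 1*(-3)**2) = -304 - (-8 - 1*9) = -304 - (-8 - 9) = -304 - 1*(-17) = -304 + 17 = -287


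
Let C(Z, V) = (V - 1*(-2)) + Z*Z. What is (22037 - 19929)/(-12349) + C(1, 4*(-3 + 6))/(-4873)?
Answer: -10457519/60176677 ≈ -0.17378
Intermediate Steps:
C(Z, V) = 2 + V + Z² (C(Z, V) = (V + 2) + Z² = (2 + V) + Z² = 2 + V + Z²)
(22037 - 19929)/(-12349) + C(1, 4*(-3 + 6))/(-4873) = (22037 - 19929)/(-12349) + (2 + 4*(-3 + 6) + 1²)/(-4873) = 2108*(-1/12349) + (2 + 4*3 + 1)*(-1/4873) = -2108/12349 + (2 + 12 + 1)*(-1/4873) = -2108/12349 + 15*(-1/4873) = -2108/12349 - 15/4873 = -10457519/60176677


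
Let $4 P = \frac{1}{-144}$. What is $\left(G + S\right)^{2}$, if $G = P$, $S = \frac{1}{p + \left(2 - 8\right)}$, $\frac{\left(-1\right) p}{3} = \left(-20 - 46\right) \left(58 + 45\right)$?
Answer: $\frac{2725801}{957704933376} \approx 2.8462 \cdot 10^{-6}$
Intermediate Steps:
$p = 20394$ ($p = - 3 \left(-20 - 46\right) \left(58 + 45\right) = - 3 \left(\left(-66\right) 103\right) = \left(-3\right) \left(-6798\right) = 20394$)
$S = \frac{1}{20388}$ ($S = \frac{1}{20394 + \left(2 - 8\right)} = \frac{1}{20394 - 6} = \frac{1}{20388} \approx 4.9048 \cdot 10^{-5}$)
$P = - \frac{1}{576}$ ($P = \frac{1}{4 \left(-144\right)} = \frac{1}{4} \left(- \frac{1}{144}\right) = - \frac{1}{576} \approx -0.0017361$)
$G = - \frac{1}{576} \approx -0.0017361$
$\left(G + S\right)^{2} = \left(- \frac{1}{576} + \frac{1}{20388}\right)^{2} = \left(- \frac{1651}{978624}\right)^{2} = \frac{2725801}{957704933376}$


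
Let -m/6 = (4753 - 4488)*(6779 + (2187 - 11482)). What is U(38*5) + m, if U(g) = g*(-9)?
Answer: 3998730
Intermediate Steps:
U(g) = -9*g
m = 4000440 (m = -6*(4753 - 4488)*(6779 + (2187 - 11482)) = -1590*(6779 - 9295) = -1590*(-2516) = -6*(-666740) = 4000440)
U(38*5) + m = -342*5 + 4000440 = -9*190 + 4000440 = -1710 + 4000440 = 3998730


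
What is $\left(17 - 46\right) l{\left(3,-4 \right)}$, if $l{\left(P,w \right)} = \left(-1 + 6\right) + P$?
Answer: $-232$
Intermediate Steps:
$l{\left(P,w \right)} = 5 + P$
$\left(17 - 46\right) l{\left(3,-4 \right)} = \left(17 - 46\right) \left(5 + 3\right) = \left(-29\right) 8 = -232$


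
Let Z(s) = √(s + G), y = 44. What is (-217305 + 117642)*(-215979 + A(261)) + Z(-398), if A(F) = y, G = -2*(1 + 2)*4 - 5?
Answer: 21520729905 + I*√427 ≈ 2.1521e+10 + 20.664*I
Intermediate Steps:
G = -29 (G = -6*4 - 5 = -2*12 - 5 = -24 - 5 = -29)
A(F) = 44
Z(s) = √(-29 + s) (Z(s) = √(s - 29) = √(-29 + s))
(-217305 + 117642)*(-215979 + A(261)) + Z(-398) = (-217305 + 117642)*(-215979 + 44) + √(-29 - 398) = -99663*(-215935) + √(-427) = 21520729905 + I*√427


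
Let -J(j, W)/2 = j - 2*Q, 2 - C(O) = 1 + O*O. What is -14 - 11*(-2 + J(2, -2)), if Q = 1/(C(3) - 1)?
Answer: 512/9 ≈ 56.889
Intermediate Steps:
C(O) = 1 - O**2 (C(O) = 2 - (1 + O*O) = 2 - (1 + O**2) = 2 + (-1 - O**2) = 1 - O**2)
Q = -1/9 (Q = 1/((1 - 1*3**2) - 1) = 1/((1 - 1*9) - 1) = 1/((1 - 9) - 1) = 1/(-8 - 1) = 1/(-9) = -1/9 ≈ -0.11111)
J(j, W) = -4/9 - 2*j (J(j, W) = -2*(j - 2*(-1/9)) = -2*(j + 2/9) = -2*(2/9 + j) = -4/9 - 2*j)
-14 - 11*(-2 + J(2, -2)) = -14 - 11*(-2 + (-4/9 - 2*2)) = -14 - 11*(-2 + (-4/9 - 4)) = -14 - 11*(-2 - 40/9) = -14 - 11*(-58/9) = -14 + 638/9 = 512/9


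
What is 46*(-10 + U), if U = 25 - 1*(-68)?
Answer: 3818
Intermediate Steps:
U = 93 (U = 25 + 68 = 93)
46*(-10 + U) = 46*(-10 + 93) = 46*83 = 3818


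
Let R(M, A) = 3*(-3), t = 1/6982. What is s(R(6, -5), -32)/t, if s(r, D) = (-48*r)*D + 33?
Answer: -96288762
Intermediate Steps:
t = 1/6982 ≈ 0.00014323
R(M, A) = -9
s(r, D) = 33 - 48*D*r (s(r, D) = -48*D*r + 33 = 33 - 48*D*r)
s(R(6, -5), -32)/t = (33 - 48*(-32)*(-9))/(1/6982) = (33 - 13824)*6982 = -13791*6982 = -96288762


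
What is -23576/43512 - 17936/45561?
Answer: -3679717/3933433 ≈ -0.93550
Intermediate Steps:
-23576/43512 - 17936/45561 = -23576*1/43512 - 17936*1/45561 = -421/777 - 17936/45561 = -3679717/3933433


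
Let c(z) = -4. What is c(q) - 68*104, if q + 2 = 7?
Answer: -7076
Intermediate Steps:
q = 5 (q = -2 + 7 = 5)
c(q) - 68*104 = -4 - 68*104 = -4 - 7072 = -7076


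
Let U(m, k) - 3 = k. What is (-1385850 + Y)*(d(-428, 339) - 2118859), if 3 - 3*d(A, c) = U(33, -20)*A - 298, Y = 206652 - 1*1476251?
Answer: 5632695931616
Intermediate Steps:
U(m, k) = 3 + k
Y = -1269599 (Y = 206652 - 1476251 = -1269599)
d(A, c) = 301/3 + 17*A/3 (d(A, c) = 1 - ((3 - 20)*A - 298)/3 = 1 - (-17*A - 298)/3 = 1 - (-298 - 17*A)/3 = 1 + (298/3 + 17*A/3) = 301/3 + 17*A/3)
(-1385850 + Y)*(d(-428, 339) - 2118859) = (-1385850 - 1269599)*((301/3 + (17/3)*(-428)) - 2118859) = -2655449*((301/3 - 7276/3) - 2118859) = -2655449*(-2325 - 2118859) = -2655449*(-2121184) = 5632695931616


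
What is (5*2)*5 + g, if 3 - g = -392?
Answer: 445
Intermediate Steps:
g = 395 (g = 3 - 1*(-392) = 3 + 392 = 395)
(5*2)*5 + g = (5*2)*5 + 395 = 10*5 + 395 = 50 + 395 = 445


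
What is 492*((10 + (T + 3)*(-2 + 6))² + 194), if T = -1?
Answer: 254856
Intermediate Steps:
492*((10 + (T + 3)*(-2 + 6))² + 194) = 492*((10 + (-1 + 3)*(-2 + 6))² + 194) = 492*((10 + 2*4)² + 194) = 492*((10 + 8)² + 194) = 492*(18² + 194) = 492*(324 + 194) = 492*518 = 254856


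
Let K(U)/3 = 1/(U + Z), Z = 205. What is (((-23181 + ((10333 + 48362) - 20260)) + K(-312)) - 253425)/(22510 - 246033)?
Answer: 25484300/23916961 ≈ 1.0655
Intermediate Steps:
K(U) = 3/(205 + U) (K(U) = 3/(U + 205) = 3/(205 + U))
(((-23181 + ((10333 + 48362) - 20260)) + K(-312)) - 253425)/(22510 - 246033) = (((-23181 + ((10333 + 48362) - 20260)) + 3/(205 - 312)) - 253425)/(22510 - 246033) = (((-23181 + (58695 - 20260)) + 3/(-107)) - 253425)/(-223523) = (((-23181 + 38435) + 3*(-1/107)) - 253425)*(-1/223523) = ((15254 - 3/107) - 253425)*(-1/223523) = (1632175/107 - 253425)*(-1/223523) = -25484300/107*(-1/223523) = 25484300/23916961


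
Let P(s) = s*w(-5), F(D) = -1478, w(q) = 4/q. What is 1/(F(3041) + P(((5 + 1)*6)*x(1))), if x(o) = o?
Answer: -5/7534 ≈ -0.00066366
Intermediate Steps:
P(s) = -4*s/5 (P(s) = s*(4/(-5)) = s*(4*(-⅕)) = s*(-⅘) = -4*s/5)
1/(F(3041) + P(((5 + 1)*6)*x(1))) = 1/(-1478 - 4*(5 + 1)*6/5) = 1/(-1478 - 4*6*6/5) = 1/(-1478 - 144/5) = 1/(-7534/5) = -5/7534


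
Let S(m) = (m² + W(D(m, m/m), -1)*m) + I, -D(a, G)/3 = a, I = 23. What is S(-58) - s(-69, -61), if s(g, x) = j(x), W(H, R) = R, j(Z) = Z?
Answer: 3506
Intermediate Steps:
D(a, G) = -3*a
s(g, x) = x
S(m) = 23 + m² - m (S(m) = (m² - m) + 23 = 23 + m² - m)
S(-58) - s(-69, -61) = (23 + (-58)² - 1*(-58)) - 1*(-61) = (23 + 3364 + 58) + 61 = 3445 + 61 = 3506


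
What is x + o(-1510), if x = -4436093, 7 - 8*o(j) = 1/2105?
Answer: -37351895693/8420 ≈ -4.4361e+6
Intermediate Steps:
o(j) = 7367/8420 (o(j) = 7/8 - 1/8/2105 = 7/8 - 1/8*1/2105 = 7/8 - 1/16840 = 7367/8420)
x + o(-1510) = -4436093 + 7367/8420 = -37351895693/8420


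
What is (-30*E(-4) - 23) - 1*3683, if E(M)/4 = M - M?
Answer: -3706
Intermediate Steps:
E(M) = 0 (E(M) = 4*(M - M) = 4*0 = 0)
(-30*E(-4) - 23) - 1*3683 = (-30*0 - 23) - 1*3683 = (0 - 23) - 3683 = -23 - 3683 = -3706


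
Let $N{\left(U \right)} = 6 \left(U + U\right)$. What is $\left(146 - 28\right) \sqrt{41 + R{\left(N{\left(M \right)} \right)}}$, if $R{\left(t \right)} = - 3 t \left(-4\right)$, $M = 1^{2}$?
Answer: $118 \sqrt{185} \approx 1605.0$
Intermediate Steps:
$M = 1$
$N{\left(U \right)} = 12 U$ ($N{\left(U \right)} = 6 \cdot 2 U = 12 U$)
$R{\left(t \right)} = 12 t$
$\left(146 - 28\right) \sqrt{41 + R{\left(N{\left(M \right)} \right)}} = \left(146 - 28\right) \sqrt{41 + 12 \cdot 12 \cdot 1} = 118 \sqrt{41 + 12 \cdot 12} = 118 \sqrt{41 + 144} = 118 \sqrt{185}$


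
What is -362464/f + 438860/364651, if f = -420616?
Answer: 5656507104/2738893661 ≈ 2.0653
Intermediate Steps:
-362464/f + 438860/364651 = -362464/(-420616) + 438860/364651 = -362464*(-1/420616) + 438860*(1/364651) = 45308/52577 + 438860/364651 = 5656507104/2738893661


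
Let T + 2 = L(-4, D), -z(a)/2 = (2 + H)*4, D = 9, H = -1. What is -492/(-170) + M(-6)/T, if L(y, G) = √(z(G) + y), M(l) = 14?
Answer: (-349*I + 246*√3)/(85*(I + √3)) ≈ 1.1441 - 3.0311*I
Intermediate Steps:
z(a) = -8 (z(a) = -2*(2 - 1)*4 = -2*4 = -8)
L(y, G) = √(-8 + y)
T = -2 + 2*I*√3 (T = -2 + √(-8 - 4) = -2 + √(-12) = -2 + 2*I*√3 ≈ -2.0 + 3.4641*I)
-492/(-170) + M(-6)/T = -492/(-170) + 14/(-2 + 2*I*√3) = -492*(-1/170) + 14/(-2 + 2*I*√3) = 246/85 + 14/(-2 + 2*I*√3)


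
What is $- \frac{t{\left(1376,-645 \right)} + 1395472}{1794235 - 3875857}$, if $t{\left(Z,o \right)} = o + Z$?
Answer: $\frac{465401}{693874} \approx 0.67073$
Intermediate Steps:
$t{\left(Z,o \right)} = Z + o$
$- \frac{t{\left(1376,-645 \right)} + 1395472}{1794235 - 3875857} = - \frac{\left(1376 - 645\right) + 1395472}{1794235 - 3875857} = - \frac{731 + 1395472}{-2081622} = - \frac{1396203 \left(-1\right)}{2081622} = \left(-1\right) \left(- \frac{465401}{693874}\right) = \frac{465401}{693874}$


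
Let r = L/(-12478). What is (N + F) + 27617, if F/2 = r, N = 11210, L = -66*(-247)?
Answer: 242225351/6239 ≈ 38824.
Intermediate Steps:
L = 16302
r = -8151/6239 (r = 16302/(-12478) = 16302*(-1/12478) = -8151/6239 ≈ -1.3065)
F = -16302/6239 (F = 2*(-8151/6239) = -16302/6239 ≈ -2.6129)
(N + F) + 27617 = (11210 - 16302/6239) + 27617 = 69922888/6239 + 27617 = 242225351/6239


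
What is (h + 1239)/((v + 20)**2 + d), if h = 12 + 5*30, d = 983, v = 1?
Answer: 1401/1424 ≈ 0.98385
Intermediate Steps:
h = 162 (h = 12 + 150 = 162)
(h + 1239)/((v + 20)**2 + d) = (162 + 1239)/((1 + 20)**2 + 983) = 1401/(21**2 + 983) = 1401/(441 + 983) = 1401/1424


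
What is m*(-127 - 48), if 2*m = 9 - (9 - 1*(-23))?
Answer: 4025/2 ≈ 2012.5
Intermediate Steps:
m = -23/2 (m = (9 - (9 - 1*(-23)))/2 = (9 - (9 + 23))/2 = (9 - 1*32)/2 = (9 - 32)/2 = (½)*(-23) = -23/2 ≈ -11.500)
m*(-127 - 48) = -23*(-127 - 48)/2 = -23/2*(-175) = 4025/2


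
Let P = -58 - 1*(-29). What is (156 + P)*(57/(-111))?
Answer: -2413/37 ≈ -65.216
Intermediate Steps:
P = -29 (P = -58 + 29 = -29)
(156 + P)*(57/(-111)) = (156 - 29)*(57/(-111)) = 127*(57*(-1/111)) = 127*(-19/37) = -2413/37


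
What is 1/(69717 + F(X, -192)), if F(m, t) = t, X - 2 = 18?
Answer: 1/69525 ≈ 1.4383e-5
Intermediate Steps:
X = 20 (X = 2 + 18 = 20)
1/(69717 + F(X, -192)) = 1/(69717 - 192) = 1/69525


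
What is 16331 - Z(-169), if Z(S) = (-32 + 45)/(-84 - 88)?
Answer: 2808945/172 ≈ 16331.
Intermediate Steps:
Z(S) = -13/172 (Z(S) = 13/(-172) = 13*(-1/172) = -13/172)
16331 - Z(-169) = 16331 - 1*(-13/172) = 16331 + 13/172 = 2808945/172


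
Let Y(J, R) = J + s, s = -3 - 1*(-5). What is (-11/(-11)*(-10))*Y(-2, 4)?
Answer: 0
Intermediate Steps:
s = 2 (s = -3 + 5 = 2)
Y(J, R) = 2 + J (Y(J, R) = J + 2 = 2 + J)
(-11/(-11)*(-10))*Y(-2, 4) = (-11/(-11)*(-10))*(2 - 2) = (-11*(-1/11)*(-10))*0 = (1*(-10))*0 = -10*0 = 0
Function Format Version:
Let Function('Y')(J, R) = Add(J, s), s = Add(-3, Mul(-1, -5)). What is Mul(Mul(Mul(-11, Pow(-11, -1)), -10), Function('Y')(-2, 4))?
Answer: 0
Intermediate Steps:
s = 2 (s = Add(-3, 5) = 2)
Function('Y')(J, R) = Add(2, J) (Function('Y')(J, R) = Add(J, 2) = Add(2, J))
Mul(Mul(Mul(-11, Pow(-11, -1)), -10), Function('Y')(-2, 4)) = Mul(Mul(Mul(-11, Pow(-11, -1)), -10), Add(2, -2)) = Mul(Mul(Mul(-11, Rational(-1, 11)), -10), 0) = Mul(Mul(1, -10), 0) = Mul(-10, 0) = 0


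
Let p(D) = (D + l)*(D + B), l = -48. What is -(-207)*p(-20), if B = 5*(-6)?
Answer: 703800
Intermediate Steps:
B = -30
p(D) = (-48 + D)*(-30 + D) (p(D) = (D - 48)*(D - 30) = (-48 + D)*(-30 + D))
-(-207)*p(-20) = -(-207)*(1440 + (-20)**2 - 78*(-20)) = -(-207)*(1440 + 400 + 1560) = -(-207)*3400 = -1*(-703800) = 703800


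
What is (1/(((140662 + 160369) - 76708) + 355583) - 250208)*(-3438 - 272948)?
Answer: 20051406365932271/289953 ≈ 6.9154e+10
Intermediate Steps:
(1/(((140662 + 160369) - 76708) + 355583) - 250208)*(-3438 - 272948) = (1/((301031 - 76708) + 355583) - 250208)*(-276386) = (1/(224323 + 355583) - 250208)*(-276386) = (1/579906 - 250208)*(-276386) = -145097120447/579906*(-276386) = 20051406365932271/289953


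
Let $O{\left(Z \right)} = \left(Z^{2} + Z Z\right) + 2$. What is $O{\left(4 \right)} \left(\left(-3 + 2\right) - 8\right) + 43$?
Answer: $-263$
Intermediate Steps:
$O{\left(Z \right)} = 2 + 2 Z^{2}$ ($O{\left(Z \right)} = \left(Z^{2} + Z^{2}\right) + 2 = 2 Z^{2} + 2 = 2 + 2 Z^{2}$)
$O{\left(4 \right)} \left(\left(-3 + 2\right) - 8\right) + 43 = \left(2 + 2 \cdot 4^{2}\right) \left(\left(-3 + 2\right) - 8\right) + 43 = \left(2 + 2 \cdot 16\right) \left(-1 - 8\right) + 43 = \left(2 + 32\right) \left(-9\right) + 43 = 34 \left(-9\right) + 43 = -306 + 43 = -263$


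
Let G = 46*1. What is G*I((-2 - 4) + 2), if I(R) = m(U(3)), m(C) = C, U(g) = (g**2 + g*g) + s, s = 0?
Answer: 828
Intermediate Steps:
U(g) = 2*g**2 (U(g) = (g**2 + g*g) + 0 = (g**2 + g**2) + 0 = 2*g**2 + 0 = 2*g**2)
G = 46
I(R) = 18 (I(R) = 2*3**2 = 2*9 = 18)
G*I((-2 - 4) + 2) = 46*18 = 828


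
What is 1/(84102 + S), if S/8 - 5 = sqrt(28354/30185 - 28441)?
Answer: 1269913135/106880501828562 - 2*I*sqrt(25912712627735)/53440250914281 ≈ 1.1882e-5 - 1.9051e-7*I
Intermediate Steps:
S = 40 + 8*I*sqrt(25912712627735)/30185 (S = 40 + 8*sqrt(28354/30185 - 28441) = 40 + 8*sqrt(-858463231/30185) = 40 + 8*(I*sqrt(25912712627735)/30185) = 40 + 8*I*sqrt(25912712627735)/30185 ≈ 40.0 + 1349.1*I)
1/(84102 + S) = 1/(84102 + (40 + 8*I*sqrt(25912712627735)/30185)) = 1/(84142 + 8*I*sqrt(25912712627735)/30185)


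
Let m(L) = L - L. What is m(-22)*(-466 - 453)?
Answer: 0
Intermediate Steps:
m(L) = 0
m(-22)*(-466 - 453) = 0*(-466 - 453) = 0*(-919) = 0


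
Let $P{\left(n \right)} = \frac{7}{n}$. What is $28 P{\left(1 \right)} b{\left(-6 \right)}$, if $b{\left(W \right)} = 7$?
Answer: $1372$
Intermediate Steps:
$28 P{\left(1 \right)} b{\left(-6 \right)} = 28 \cdot \frac{7}{1} \cdot 7 = 28 \cdot 7 \cdot 1 \cdot 7 = 28 \cdot 7 \cdot 7 = 196 \cdot 7 = 1372$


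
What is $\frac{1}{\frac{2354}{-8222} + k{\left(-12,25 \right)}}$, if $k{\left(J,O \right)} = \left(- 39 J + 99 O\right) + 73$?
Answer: $\frac{4111}{12397599} \approx 0.0003316$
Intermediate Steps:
$k{\left(J,O \right)} = 73 - 39 J + 99 O$
$\frac{1}{\frac{2354}{-8222} + k{\left(-12,25 \right)}} = \frac{1}{\frac{2354}{-8222} + \left(73 - -468 + 99 \cdot 25\right)} = \frac{1}{2354 \left(- \frac{1}{8222}\right) + \left(73 + 468 + 2475\right)} = \frac{1}{- \frac{1177}{4111} + 3016} = \frac{1}{\frac{12397599}{4111}} = \frac{4111}{12397599}$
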